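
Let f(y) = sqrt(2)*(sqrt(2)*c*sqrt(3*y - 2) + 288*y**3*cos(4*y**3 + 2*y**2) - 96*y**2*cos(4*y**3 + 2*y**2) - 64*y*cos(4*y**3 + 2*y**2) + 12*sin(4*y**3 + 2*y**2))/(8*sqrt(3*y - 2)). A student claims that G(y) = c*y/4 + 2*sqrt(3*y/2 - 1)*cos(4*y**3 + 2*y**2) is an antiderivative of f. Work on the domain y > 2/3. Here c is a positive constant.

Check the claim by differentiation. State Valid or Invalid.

d/dy[G] = sqrt(2)*(sqrt(2)*c*sqrt(3*y - 2) - 288*y**3*sin(4*y**3 + 2*y**2) + 96*y**2*sin(4*y**3 + 2*y**2) + 64*y*sin(4*y**3 + 2*y**2) + 12*cos(4*y**3 + 2*y**2))/(8*sqrt(3*y - 2))
d/dy[G] - f(y) = sqrt(2)*(-72*y**3*sin(4*y**3 + 2*y**2) - 72*y**3*cos(4*y**3 + 2*y**2) + 24*y**2*sin(4*y**3 + 2*y**2) + 24*y**2*cos(4*y**3 + 2*y**2) + 16*y*sin(4*y**3 + 2*y**2) + 16*y*cos(4*y**3 + 2*y**2) - 3*sin(4*y**3 + 2*y**2) + 3*cos(4*y**3 + 2*y**2))/(2*sqrt(3*y - 2)) != 0.

Invalid: d/dy[G] - f = sqrt(2)*(-72*y**3*sin(4*y**3 + 2*y**2) - 72*y**3*cos(4*y**3 + 2*y**2) + 24*y**2*sin(4*y**3 + 2*y**2) + 24*y**2*cos(4*y**3 + 2*y**2) + 16*y*sin(4*y**3 + 2*y**2) + 16*y*cos(4*y**3 + 2*y**2) - 3*sin(4*y**3 + 2*y**2) + 3*cos(4*y**3 + 2*y**2))/(2*sqrt(3*y - 2)), which is not 0.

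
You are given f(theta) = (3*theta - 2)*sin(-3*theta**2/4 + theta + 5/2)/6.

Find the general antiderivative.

f matches the chain-rule pattern g'(h)*h' with inner function h(theta) = -3*theta**2/4 + theta + 5/2; substituting u = h(theta) collapses the integral.
Check: d/dtheta[cos(-3*theta**2/4 + theta + 5/2)/3] = theta*sin(-3*theta**2/4 + theta + 5/2)/2 - sin(-3*theta**2/4 + theta + 5/2)/3, which equals f(theta).

F(theta) = cos(-3*theta**2/4 + theta + 5/2)/3 + C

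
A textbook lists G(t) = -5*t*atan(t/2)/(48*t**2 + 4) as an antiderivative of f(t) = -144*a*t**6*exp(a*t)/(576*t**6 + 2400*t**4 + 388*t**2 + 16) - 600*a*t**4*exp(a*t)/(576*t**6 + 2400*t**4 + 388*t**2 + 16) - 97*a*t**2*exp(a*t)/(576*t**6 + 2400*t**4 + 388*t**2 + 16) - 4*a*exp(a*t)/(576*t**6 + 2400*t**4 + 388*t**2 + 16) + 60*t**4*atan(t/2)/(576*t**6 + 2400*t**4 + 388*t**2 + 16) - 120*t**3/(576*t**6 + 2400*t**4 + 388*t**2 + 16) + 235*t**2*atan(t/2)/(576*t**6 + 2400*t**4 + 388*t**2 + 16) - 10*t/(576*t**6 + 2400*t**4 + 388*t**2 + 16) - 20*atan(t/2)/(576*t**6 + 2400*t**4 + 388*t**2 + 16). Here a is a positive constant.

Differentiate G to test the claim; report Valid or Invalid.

d/dt[G] = (60*t**4*atan(t/2) - 120*t**3 + 235*t**2*atan(t/2) - 10*t - 20*atan(t/2))/(576*t**6 + 2400*t**4 + 388*t**2 + 16)
d/dt[G] - f(t) = a*exp(a*t)/4 != 0.

Invalid: d/dt[G] - f = a*exp(a*t)/4, which is not 0.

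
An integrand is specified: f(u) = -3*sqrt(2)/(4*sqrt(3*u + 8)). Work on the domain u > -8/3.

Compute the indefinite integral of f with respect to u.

For F(u) to be correct the identity F'(u) - f(u) = 0 must hold.
Check: d/du[-sqrt(2)*sqrt(3*u + 8)/2] = -3*sqrt(2)/(4*sqrt(3*u + 8)) = f(u).

F(u) = -sqrt(2)*sqrt(3*u + 8)/2 + C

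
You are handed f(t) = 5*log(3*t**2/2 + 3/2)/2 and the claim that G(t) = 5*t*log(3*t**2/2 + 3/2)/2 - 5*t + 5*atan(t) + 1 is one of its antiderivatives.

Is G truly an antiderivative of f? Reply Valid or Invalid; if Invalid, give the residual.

d/dt[G] = 5*log(t**2 + 1)/2 - 5*log(2)/2 + 5*log(3)/2
This equals f(t) exactly, so the claim holds.

Valid - differentiating G returns exactly f.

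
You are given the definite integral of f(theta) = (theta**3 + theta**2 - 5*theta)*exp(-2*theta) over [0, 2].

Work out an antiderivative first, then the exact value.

f has the shape u'v + uv' for u = -theta**3/2 - 5*theta**2/4 + 5*theta/4 + 5/8 and v = exp(-2*theta) — it is the derivative of the product u*v.
F(theta) = (-4*theta**3 - 10*theta**2 + 10*theta + 5)*exp(-2*theta)/8 is an antiderivative of f.
Check: d/dtheta[(-4*theta**3 - 10*theta**2 + 10*theta + 5)*exp(-2*theta)/8] = (theta**3 + theta**2 - 5*theta)*exp(-2*theta) = f(theta).
F(2) = -47*exp(-4)/8; F(0) = 5/8.
Integral = F(2) - F(0) = -5/8 - 47*exp(-4)/8.

Antiderivative: F(theta) = (-4*theta**3 - 10*theta**2 + 10*theta + 5)*exp(-2*theta)/8; value = -5/8 - 47*exp(-4)/8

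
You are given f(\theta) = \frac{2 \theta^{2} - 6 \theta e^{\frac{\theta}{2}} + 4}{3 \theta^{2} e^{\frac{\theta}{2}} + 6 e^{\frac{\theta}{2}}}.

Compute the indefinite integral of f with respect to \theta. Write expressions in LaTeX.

For F(\theta) to be correct the identity F'(\theta) - f(\theta) = 0 must hold.
Check: d/d\theta[\frac{\left(- 3 e^{\frac{\theta}{2}} \log{\left(\theta^{2} + 2 \right)} - 4\right) e^{- \frac{\theta}{2}}}{3}] = \frac{2 \theta^{2} - 6 \theta e^{\frac{\theta}{2}} + 4}{3 \theta^{2} e^{\frac{\theta}{2}} + 6 e^{\frac{\theta}{2}}} = f(\theta).

F(\theta) = \frac{\left(- 3 e^{\frac{\theta}{2}} \log{\left(\theta^{2} + 2 \right)} - 4\right) e^{- \frac{\theta}{2}}}{3} + C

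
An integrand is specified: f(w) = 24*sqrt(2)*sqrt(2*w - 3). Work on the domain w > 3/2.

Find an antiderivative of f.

Recover f(w) by differentiating a candidate F(w); any mismatch rules it out.
Check: d/dw[4*(4*w - 6)**(3/2)] = 24*sqrt(2)*sqrt(2*w - 3) = f(w).

An antiderivative is F(w) = 4*(4*w - 6)**(3/2).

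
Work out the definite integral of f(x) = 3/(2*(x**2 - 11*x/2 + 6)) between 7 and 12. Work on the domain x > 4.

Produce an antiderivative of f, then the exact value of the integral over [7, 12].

Antiderivative: F(x) = 3*(log(x - 4) - log(x - 3/2))/5; value = -3*log(21/2)/5 - 3*log(3)/5 + 3*log(11/2)/5 + 3*log(8)/5

Factor the denominator ((x - 4)*(2*x - 3)) and decompose: f = -6/(5*(2*x - 3)) + 3/(5*(x - 4)); each piece integrates to a log, atan, or power term.
F(x) = 3*(log(x - 4) - log(x - 3/2))/5 is an antiderivative of f.
Check: d/dx[3*(log(x - 4) - log(x - 3/2))/5] = 3/(2*x**2 - 11*x + 12), which equals f(x).
F(12) = -3*log(21/2)/5 + 3*log(8)/5; F(7) = -3*log(11/2)/5 + 3*log(3)/5.
Integral = F(12) - F(7) = -3*log(21/2)/5 - 3*log(3)/5 + 3*log(11/2)/5 + 3*log(8)/5.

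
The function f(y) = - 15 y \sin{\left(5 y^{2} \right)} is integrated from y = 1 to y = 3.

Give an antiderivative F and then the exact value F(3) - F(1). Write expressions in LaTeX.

The substitution u = 5 y^{2} works: f is exactly (dF/du)*(du/dy) for that inner function.
F(y) = \frac{3 \cos{\left(5 y^{2} \right)}}{2} is an antiderivative of f.
Check: d/dy[\frac{3 \cos{\left(5 y^{2} \right)}}{2}] = - 15 y \sin{\left(5 y^{2} \right)} = f(y).
F(3) = \frac{3 \cos{\left(45 \right)}}{2}; F(1) = \frac{3 \cos{\left(5 \right)}}{2}.
Integral = F(3) - F(1) = - \frac{3 \cos{\left(5 \right)}}{2} + \frac{3 \cos{\left(45 \right)}}{2}.

Antiderivative: F(y) = \frac{3 \cos{\left(5 y^{2} \right)}}{2}; value = - \frac{3 \cos{\left(5 \right)}}{2} + \frac{3 \cos{\left(45 \right)}}{2}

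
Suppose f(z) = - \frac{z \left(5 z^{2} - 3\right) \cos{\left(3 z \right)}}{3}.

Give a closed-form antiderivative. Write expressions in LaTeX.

A candidate is checked by its d/dz: the result must match f(z).
Check: d/dz[- \frac{5 z^{3} \sin{\left(3 z \right)}}{9} - \frac{5 z^{2} \cos{\left(3 z \right)}}{9} + \frac{19 z \sin{\left(3 z \right)}}{27} + \frac{19 \cos{\left(3 z \right)}}{81}] = - \frac{5 z^{3} \cos{\left(3 z \right)}}{3} + z \cos{\left(3 z \right)}, which equals f(z).

An antiderivative is F(z) = - \frac{5 z^{3} \sin{\left(3 z \right)}}{9} - \frac{5 z^{2} \cos{\left(3 z \right)}}{9} + \frac{19 z \sin{\left(3 z \right)}}{27} + \frac{19 \cos{\left(3 z \right)}}{81}.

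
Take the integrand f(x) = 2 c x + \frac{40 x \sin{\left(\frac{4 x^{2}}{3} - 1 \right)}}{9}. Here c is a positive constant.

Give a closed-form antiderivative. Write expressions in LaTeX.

The integrand splits into summands that can be handled one at a time.
Check: d/dx[c x^{2} - \frac{5 \cos{\left(\frac{4 x^{2}}{3} - 1 \right)}}{3}] = 2 c x + \frac{40 x \sin{\left(\frac{4 x^{2}}{3} - 1 \right)}}{9} = f(x).

An antiderivative is F(x) = c x^{2} - \frac{5 \cos{\left(\frac{4 x^{2}}{3} - 1 \right)}}{3}.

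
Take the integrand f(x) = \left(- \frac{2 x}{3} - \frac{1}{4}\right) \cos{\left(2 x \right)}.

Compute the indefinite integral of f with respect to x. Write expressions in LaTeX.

F(x) = - \frac{x \sin{\left(2 x \right)}}{3} - \frac{\sin{\left(2 x \right)}}{8} - \frac{\cos{\left(2 x \right)}}{6} + C

Since d/dx undoes antidifferentiation here, F'(x) = f(x) is required of F(x).
Check: d/dx[- \frac{x \sin{\left(2 x \right)}}{3} - \frac{\sin{\left(2 x \right)}}{8} - \frac{\cos{\left(2 x \right)}}{6}] = - \frac{2 x \cos{\left(2 x \right)}}{3} - \frac{\cos{\left(2 x \right)}}{4}, which equals f(x).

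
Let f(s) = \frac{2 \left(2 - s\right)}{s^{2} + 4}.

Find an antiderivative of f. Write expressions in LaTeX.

An antiderivative is F(s) = - \log{\left(s^{2} + 4 \right)} + 2 \operatorname{atan}{\left(\frac{s}{2} \right)}.

A candidate is checked by its d/ds: the result must match f(s).
Check: d/ds[- \log{\left(s^{2} + 4 \right)} + 2 \operatorname{atan}{\left(\frac{s}{2} \right)}] = \frac{4 - 2 s}{s^{2} + 4}, which equals f(s).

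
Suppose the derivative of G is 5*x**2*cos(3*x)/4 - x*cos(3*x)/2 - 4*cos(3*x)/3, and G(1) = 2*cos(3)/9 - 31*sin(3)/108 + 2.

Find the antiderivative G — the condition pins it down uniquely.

The integrand splits into summands that can be handled one at a time.
A general antiderivative is 5*x**2*sin(3*x)/12 - x*sin(3*x)/6 + 5*x*cos(3*x)/18 - 29*sin(3*x)/54 - cos(3*x)/18 + C.
The condition gives C = 2*cos(3)/9 - 31*sin(3)/108 + 2 - (2*cos(3)/9 - 31*sin(3)/108) = 2.
So G(x) = 5*x**2*sin(3*x)/12 - x*sin(3*x)/6 + 5*x*cos(3*x)/18 - 29*sin(3*x)/54 - cos(3*x)/18 + 2.
Check: d/dx[5*x**2*sin(3*x)/12 - x*sin(3*x)/6 + 5*x*cos(3*x)/18 - 29*sin(3*x)/54 - cos(3*x)/18 + 2] = 5*x**2*cos(3*x)/4 - x*cos(3*x)/2 - 4*cos(3*x)/3 = G'(x).

G(x) = 5*x**2*sin(3*x)/12 - x*sin(3*x)/6 + 5*x*cos(3*x)/18 - 29*sin(3*x)/54 - cos(3*x)/18 + 2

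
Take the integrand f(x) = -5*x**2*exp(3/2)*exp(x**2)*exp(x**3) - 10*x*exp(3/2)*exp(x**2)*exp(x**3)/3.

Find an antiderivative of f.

f matches the chain-rule pattern g'(h)*h' with inner function h(x) = x**3 + x**2 + 3/2; substituting u = h(x) collapses the integral.
Check: d/dx[-5*exp(3/2)*exp(x**2)*exp(x**3)/3] = -5*x**2*exp(3/2)*exp(x**2)*exp(x**3) - 10*x*exp(3/2)*exp(x**2)*exp(x**3)/3 = f(x).

An antiderivative is F(x) = -5*exp(3/2)*exp(x**2)*exp(x**3)/3.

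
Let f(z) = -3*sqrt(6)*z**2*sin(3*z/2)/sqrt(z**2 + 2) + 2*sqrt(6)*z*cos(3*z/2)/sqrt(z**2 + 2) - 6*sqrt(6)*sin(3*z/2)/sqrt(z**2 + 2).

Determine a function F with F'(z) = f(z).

An antiderivative is F(z) = 2*sqrt(6)*sqrt(z**2 + 2)*cos(3*z/2).

f has the shape u'v + uv' for u = 4*sqrt(3*z**2/2 + 3) and v = cos(3*z/2) — it is the derivative of the product u*v.
Check: d/dz[2*sqrt(6)*sqrt(z**2 + 2)*cos(3*z/2)] = (-3*sqrt(6)*z**2*sin(3*z/2) + 2*sqrt(6)*z*cos(3*z/2) - 6*sqrt(6)*sin(3*z/2))/sqrt(z**2 + 2), which equals f(z).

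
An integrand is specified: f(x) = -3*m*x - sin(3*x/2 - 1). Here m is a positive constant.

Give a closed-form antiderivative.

Integrate term by term and add the pieces.
Check: d/dx[-3*m*x**2/2 + 2*cos(3*x/2 - 1)/3] = -3*m*x - sin(3*x/2 - 1) = f(x).

An antiderivative is F(x) = -3*m*x**2/2 + 2*cos(3*x/2 - 1)/3.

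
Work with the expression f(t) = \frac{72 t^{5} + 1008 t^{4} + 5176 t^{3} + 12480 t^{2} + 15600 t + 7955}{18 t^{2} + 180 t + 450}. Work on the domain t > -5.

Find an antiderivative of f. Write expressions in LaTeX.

An antiderivative is F(t) = 4 \left(- \frac{t^{2}}{2} - \frac{4 t}{3} - \frac{5}{3}\right)^{2} + \frac{5}{2 \left(t + 5\right)}.

For F(t) to be correct the identity F'(t) - f(t) = 0 must hold.
Check: d/dt[4 \left(- \frac{t^{2}}{2} - \frac{4 t}{3} - \frac{5}{3}\right)^{2} + \frac{5}{2 \left(t + 5\right)}] = \frac{72 t^{5} + 1008 t^{4} + 5176 t^{3} + 12480 t^{2} + 15600 t + 7955}{18 t^{2} + 180 t + 450} = f(t).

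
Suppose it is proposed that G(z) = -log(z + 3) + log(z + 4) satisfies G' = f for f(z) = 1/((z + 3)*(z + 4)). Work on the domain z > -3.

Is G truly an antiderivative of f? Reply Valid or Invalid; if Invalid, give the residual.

Invalid: d/dz[G] - f = -2/(z**2 + 7*z + 12), which is not 0.

d/dz[G] = -1/(z**2 + 7*z + 12)
d/dz[G] - f(z) = -2/(z**2 + 7*z + 12) != 0.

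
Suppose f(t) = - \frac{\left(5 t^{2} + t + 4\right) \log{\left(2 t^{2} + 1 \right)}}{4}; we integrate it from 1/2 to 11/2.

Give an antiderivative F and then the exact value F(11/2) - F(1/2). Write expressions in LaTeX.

Check any antiderivative F(t) by computing F'(t) and comparing it with f(t).
F(t) = - \frac{5 t^{3} \log{\left(2 t^{2} + 1 \right)}}{12} + \frac{5 t^{3}}{18} - \frac{t^{2} \log{\left(2 t^{2} + 1 \right)}}{8} + \frac{t^{2}}{8} - t \log{\left(2 t^{2} + 1 \right)} + \frac{19 t}{12} - \frac{\log{\left(t^{2} + \frac{1}{2} \right)}}{16} - \frac{19 \sqrt{2} \operatorname{atan}{\left(\sqrt{2} t \right)}}{24} is an antiderivative of f.
Check: d/dt[- \frac{5 t^{3} \log{\left(2 t^{2} + 1 \right)}}{12} + \frac{5 t^{3}}{18} - \frac{t^{2} \log{\left(2 t^{2} + 1 \right)}}{8} + \frac{t^{2}}{8} - t \log{\left(2 t^{2} + 1 \right)} + \frac{19 t}{12} - \frac{\log{\left(t^{2} + \frac{1}{2} \right)}}{16} - \frac{19 \sqrt{2} \operatorname{atan}{\left(\sqrt{2} t \right)}}{24}] = - \frac{5 t^{2} \log{\left(2 t^{2} + 1 \right)}}{4} - \frac{t \log{\left(2 t^{2} + 1 \right)}}{4} - \log{\left(2 t^{2} + 1 \right)}, which equals f(t).
F(11/2) = - \frac{3773 \log{\left(\frac{123}{2} \right)}}{48} - \frac{19 \sqrt{2} \operatorname{atan}{\left(\frac{11 \sqrt{2}}{2} \right)}}{24} - \frac{\log{\left(\frac{123}{4} \right)}}{16} + \frac{16907}{288}; F(1/2) = - \frac{19 \sqrt{2} \operatorname{atan}{\left(\frac{\sqrt{2}}{2} \right)}}{24} - \frac{7 \log{\left(\frac{3}{2} \right)}}{12} - \frac{\log{\left(\frac{3}{4} \right)}}{16} + \frac{247}{288}.
Integral = F(11/2) - F(1/2) = - \frac{3773 \log{\left(\frac{123}{2} \right)}}{48} - \frac{19 \sqrt{2} \operatorname{atan}{\left(\frac{11 \sqrt{2}}{2} \right)}}{24} - \frac{\log{\left(\frac{123}{4} \right)}}{16} + \frac{\log{\left(\frac{3}{4} \right)}}{16} + \frac{7 \log{\left(\frac{3}{2} \right)}}{12} + \frac{19 \sqrt{2} \operatorname{atan}{\left(\frac{\sqrt{2}}{2} \right)}}{24} + \frac{4165}{72}.

Antiderivative: F(t) = - \frac{5 t^{3} \log{\left(2 t^{2} + 1 \right)}}{12} + \frac{5 t^{3}}{18} - \frac{t^{2} \log{\left(2 t^{2} + 1 \right)}}{8} + \frac{t^{2}}{8} - t \log{\left(2 t^{2} + 1 \right)} + \frac{19 t}{12} - \frac{\log{\left(t^{2} + \frac{1}{2} \right)}}{16} - \frac{19 \sqrt{2} \operatorname{atan}{\left(\sqrt{2} t \right)}}{24}; value = - \frac{3773 \log{\left(\frac{123}{2} \right)}}{48} - \frac{19 \sqrt{2} \operatorname{atan}{\left(\frac{11 \sqrt{2}}{2} \right)}}{24} - \frac{\log{\left(\frac{123}{4} \right)}}{16} + \frac{\log{\left(\frac{3}{4} \right)}}{16} + \frac{7 \log{\left(\frac{3}{2} \right)}}{12} + \frac{19 \sqrt{2} \operatorname{atan}{\left(\frac{\sqrt{2}}{2} \right)}}{24} + \frac{4165}{72}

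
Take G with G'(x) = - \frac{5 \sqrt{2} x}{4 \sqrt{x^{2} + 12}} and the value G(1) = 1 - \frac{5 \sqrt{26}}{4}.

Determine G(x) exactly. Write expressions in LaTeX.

G'(x) matches the chain-rule pattern g'(h)*h' with inner function h(x) = \frac{x^{2}}{2} + 6; substituting u = h(x) collapses the integral.
A general antiderivative is - \frac{5 \sqrt{\frac{x^{2}}{2} + 6}}{2} + C.
The condition gives C = 1 - \frac{5 \sqrt{26}}{4} - (- \frac{5 \sqrt{26}}{4}) = 1.
So G(x) = - \frac{5 \sqrt{2} \sqrt{x^{2} + 12} - 4}{4}.
Check: d/dx[- \frac{5 \sqrt{2} \sqrt{x^{2} + 12} - 4}{4}] = - \frac{5 \sqrt{2} x}{4 \sqrt{x^{2} + 12}} = G'(x).

G(x) = - \frac{5 \sqrt{2} \sqrt{x^{2} + 12} - 4}{4}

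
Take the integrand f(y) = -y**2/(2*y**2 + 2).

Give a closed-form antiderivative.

Check any antiderivative F(y) by computing F'(y) and comparing it with f(y).
Check: d/dy[-y/2 + atan(y)/2] = -y**2/(2*y**2 + 2) = f(y).

An antiderivative is F(y) = -y/2 + atan(y)/2.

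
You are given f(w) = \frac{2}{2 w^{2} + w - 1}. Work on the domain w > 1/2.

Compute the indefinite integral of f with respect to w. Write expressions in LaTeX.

Factor the denominator (\left(w + 1\right) \left(2 w - 1\right)) and decompose: f = \frac{4}{3 \left(2 w - 1\right)} - \frac{2}{3 \left(w + 1\right)}; each piece integrates to a log, atan, or power term.
Check: d/dw[- \frac{2 \left(- \log{\left(w - \frac{1}{2} \right)} + \log{\left(w + 1 \right)}\right)}{3}] = \frac{2}{2 w^{2} + w - 1} = f(w).

F(w) = - \frac{2 \left(- \log{\left(w - \frac{1}{2} \right)} + \log{\left(w + 1 \right)}\right)}{3} + C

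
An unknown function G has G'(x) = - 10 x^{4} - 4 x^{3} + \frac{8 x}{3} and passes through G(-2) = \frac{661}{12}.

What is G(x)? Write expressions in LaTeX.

G(x) = - \frac{24 x^{5} + 12 x^{4} - 16 x^{2} - 21}{12}

The integrand splits into summands that can be handled one at a time.
A general antiderivative is - 2 x^{5} - x^{4} + \frac{4 x^{2}}{3} + \frac{5}{4} + C.
The condition gives C = \frac{661}{12} - (\frac{655}{12}) = \frac{1}{2}.
So G(x) = - \frac{24 x^{5} + 12 x^{4} - 16 x^{2} - 21}{12}.
Check: d/dx[- \frac{24 x^{5} + 12 x^{4} - 16 x^{2} - 21}{12}] = - 10 x^{4} - 4 x^{3} + \frac{8 x}{3} = G'(x).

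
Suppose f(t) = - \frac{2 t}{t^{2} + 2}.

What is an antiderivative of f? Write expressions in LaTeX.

An antiderivative is F(t) = - \log{\left(t^{2} + 2 \right)}.

f matches the chain-rule pattern g'(h)*h' with inner function h(t) = t^{2} + 2; substituting u = h(t) collapses the integral.
Check: d/dt[- \log{\left(t^{2} + 2 \right)}] = - \frac{2 t}{t^{2} + 2} = f(t).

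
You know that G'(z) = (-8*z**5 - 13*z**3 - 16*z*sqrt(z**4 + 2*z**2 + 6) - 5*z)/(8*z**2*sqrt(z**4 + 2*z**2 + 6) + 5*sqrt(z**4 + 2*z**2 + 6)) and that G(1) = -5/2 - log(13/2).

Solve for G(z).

G(z) = -sqrt(z**4 + 2*z**2 + 6)/2 - log(4*z**2 + 5/2) - 1

Check a candidate G(z) by differentiating: d/dz[G] must match the given G'(z).
A general antiderivative is -sqrt(z**4 + 2*z**2 + 6)/2 - log(4*z**2 + 5/2) + C.
The condition gives C = -5/2 - log(13/2) - (-log(13/2) - 3/2) = -1.
So G(z) = -sqrt(z**4 + 2*z**2 + 6)/2 - log(4*z**2 + 5/2) - 1.
Check: d/dz[-sqrt(z**4 + 2*z**2 + 6)/2 - log(4*z**2 + 5/2) - 1] = (-8*z**5 - 13*z**3 - 16*z*sqrt(z**4 + 2*z**2 + 6) - 5*z)/(8*z**2*sqrt(z**4 + 2*z**2 + 6) + 5*sqrt(z**4 + 2*z**2 + 6)) = G'(z).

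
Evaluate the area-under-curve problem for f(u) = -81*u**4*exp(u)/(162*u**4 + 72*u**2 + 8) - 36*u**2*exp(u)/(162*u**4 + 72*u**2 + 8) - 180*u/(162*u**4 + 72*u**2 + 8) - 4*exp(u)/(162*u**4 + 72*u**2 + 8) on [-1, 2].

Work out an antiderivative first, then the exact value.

Integrate term by term and add the pieces.
F(u) = -(9*u**2*exp(u) + 2*exp(u) - 10)/(2*(9*u**2 + 2)) is an antiderivative of f.
Check: d/du[-(9*u**2*exp(u) + 2*exp(u) - 10)/(2*(9*u**2 + 2))] = (-81*u**4*exp(u) - 36*u**2*exp(u) - 180*u - 4*exp(u))/(162*u**4 + 72*u**2 + 8), which equals f(u).
F(2) = 5/38 - exp(2)/2; F(-1) = 5/11 - exp(-1)/2.
Integral = F(2) - F(-1) = -exp(2)/2 - 135/418 + exp(-1)/2.

Antiderivative: F(u) = -(9*u**2*exp(u) + 2*exp(u) - 10)/(2*(9*u**2 + 2)); value = -exp(2)/2 - 135/418 + exp(-1)/2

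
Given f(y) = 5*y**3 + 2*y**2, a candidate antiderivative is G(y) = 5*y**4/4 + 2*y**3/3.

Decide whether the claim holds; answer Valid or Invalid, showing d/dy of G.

Valid - the claim checks out under differentiation.

d/dy[G] = 5*y**3 + 2*y**2
This equals f(y) exactly, so the claim holds.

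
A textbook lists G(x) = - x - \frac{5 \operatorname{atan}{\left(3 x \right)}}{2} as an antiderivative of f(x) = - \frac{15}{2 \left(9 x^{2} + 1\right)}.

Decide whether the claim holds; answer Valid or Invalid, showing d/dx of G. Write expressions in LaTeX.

d/dx[G] = \frac{- 18 x^{2} - 17}{18 x^{2} + 2}
d/dx[G] - f(x) = -1 != 0.

Invalid: d/dx[G] - f = -1, which is not 0.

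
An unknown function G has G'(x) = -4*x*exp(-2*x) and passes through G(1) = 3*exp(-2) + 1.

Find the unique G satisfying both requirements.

G'(x) has the shape u'v + uv' for u = 2*x + 1 and v = exp(-2*x) — it is the derivative of the product u*v.
A general antiderivative is (2*x + 1)*exp(-2*x) + C.
The condition gives C = 3*exp(-2) + 1 - (3*exp(-2)) = 1.
So G(x) = (2*x + exp(2*x) + 1)*exp(-2*x).
Check: d/dx[(2*x + exp(2*x) + 1)*exp(-2*x)] = -4*x*exp(-2*x) = G'(x).

G(x) = (2*x + exp(2*x) + 1)*exp(-2*x)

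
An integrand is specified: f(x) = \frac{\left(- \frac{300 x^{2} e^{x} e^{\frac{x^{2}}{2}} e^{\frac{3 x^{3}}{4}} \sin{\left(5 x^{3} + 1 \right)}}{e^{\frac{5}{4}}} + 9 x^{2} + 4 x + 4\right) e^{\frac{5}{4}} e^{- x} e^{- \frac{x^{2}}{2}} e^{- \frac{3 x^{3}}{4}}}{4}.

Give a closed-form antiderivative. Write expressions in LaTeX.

A first test for any F(x): its x-derivative must equal f(x) identically.
Check: d/dx[5 \cos{\left(5 x^{3} + 1 \right)} - e^{\frac{5}{4}} e^{- x} e^{- \frac{x^{2}}{2}} e^{- \frac{3 x^{3}}{4}}] = \frac{\left(- 300 x^{2} e^{x} e^{\frac{x^{2}}{2}} e^{\frac{3 x^{3}}{4}} \sin{\left(5 x^{3} + 1 \right)} + 9 x^{2} e^{\frac{5}{4}} + 4 x e^{\frac{5}{4}} + 4 e^{\frac{5}{4}}\right) e^{- x} e^{- \frac{x^{2}}{2}} e^{- \frac{3 x^{3}}{4}}}{4}, which equals f(x).

An antiderivative is F(x) = 5 \cos{\left(5 x^{3} + 1 \right)} - e^{\frac{5}{4}} e^{- x} e^{- \frac{x^{2}}{2}} e^{- \frac{3 x^{3}}{4}}.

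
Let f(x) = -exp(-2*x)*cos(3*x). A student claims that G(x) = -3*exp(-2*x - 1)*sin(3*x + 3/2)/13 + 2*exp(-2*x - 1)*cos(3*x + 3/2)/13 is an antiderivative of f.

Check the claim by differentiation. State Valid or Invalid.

d/dx[G] = -exp(-1)*exp(-2*x)*cos(3*x + 3/2)
d/dx[G] - f(x) = (exp(1)*cos(3*x) - cos(3*x + 3/2))*exp(-1)*exp(-2*x) != 0.

Invalid: d/dx[G] - f = (exp(1)*cos(3*x) - cos(3*x + 3/2))*exp(-1)*exp(-2*x), which is not 0.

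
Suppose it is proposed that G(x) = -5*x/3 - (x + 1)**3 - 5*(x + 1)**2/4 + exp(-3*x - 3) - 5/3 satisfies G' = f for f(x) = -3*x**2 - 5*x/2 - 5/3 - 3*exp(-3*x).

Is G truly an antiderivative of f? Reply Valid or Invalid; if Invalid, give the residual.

Invalid: d/dx[G] - f = (-12*x*exp(3)*exp(3*x) - 11*exp(3)*exp(3*x) - 6 + 6*exp(3))*exp(-3)*exp(-3*x)/2, which is not 0.

d/dx[G] = (-18*x**2*exp(3)*exp(3*x) - 51*x*exp(3)*exp(3*x) - 43*exp(3)*exp(3*x) - 18)*exp(-3)*exp(-3*x)/6
d/dx[G] - f(x) = (-12*x*exp(3)*exp(3*x) - 11*exp(3)*exp(3*x) - 6 + 6*exp(3))*exp(-3)*exp(-3*x)/2 != 0.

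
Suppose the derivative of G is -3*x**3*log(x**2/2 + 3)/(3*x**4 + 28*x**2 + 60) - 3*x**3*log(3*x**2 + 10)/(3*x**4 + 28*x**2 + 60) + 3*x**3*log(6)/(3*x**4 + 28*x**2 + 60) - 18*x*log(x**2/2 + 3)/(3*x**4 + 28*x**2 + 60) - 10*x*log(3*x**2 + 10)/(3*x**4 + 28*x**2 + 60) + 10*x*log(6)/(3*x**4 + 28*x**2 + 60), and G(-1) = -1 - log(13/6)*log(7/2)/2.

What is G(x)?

G(x) = (-log(x**2/2 + 5/3)*log(x**2/2 + 3) - 2)/2

G'(x) has the shape u'v + uv' for u = -log(x**2/2 + 3)/2 and v = log(x**2/2 + 5/3) — it is the derivative of the product u*v.
A general antiderivative is -log(x**2/2 + 5/3)*log(x**2/2 + 3)/2 + C.
The condition gives C = -1 - log(13/6)*log(7/2)/2 - (-log(13/6)*log(7/2)/2) = -1.
So G(x) = (-log(x**2/2 + 5/3)*log(x**2/2 + 3) - 2)/2.
Check: d/dx[(-log(x**2/2 + 5/3)*log(x**2/2 + 3) - 2)/2] = (-3*x**3*log(x**2/2 + 3) - 3*x**3*log(3*x**2 + 10) + 3*x**3*log(6) - 18*x*log(x**2/2 + 3) - 10*x*log(3*x**2 + 10) + 10*x*log(6))/(3*x**4 + 28*x**2 + 60), which equals G'(x).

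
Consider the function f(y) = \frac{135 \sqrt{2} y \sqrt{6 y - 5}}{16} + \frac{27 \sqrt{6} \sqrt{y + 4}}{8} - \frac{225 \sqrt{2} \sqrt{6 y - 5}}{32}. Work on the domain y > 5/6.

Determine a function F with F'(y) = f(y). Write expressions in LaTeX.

An antiderivative is F(y) = \frac{27 y^{2} \sqrt{3 y - \frac{5}{2}}}{4} + \frac{9 y \sqrt{\frac{3 y}{2} + 6}}{2} - \frac{45 y \sqrt{3 y - \frac{5}{2}}}{4} + 18 \sqrt{\frac{3 y}{2} + 6} + \frac{75 \sqrt{3 y - \frac{5}{2}}}{16}.

The integrand splits into summands that can be handled one at a time.
Check: d/dy[\frac{27 y^{2} \sqrt{3 y - \frac{5}{2}}}{4} + \frac{9 y \sqrt{\frac{3 y}{2} + 6}}{2} - \frac{45 y \sqrt{3 y - \frac{5}{2}}}{4} + 18 \sqrt{\frac{3 y}{2} + 6} + \frac{75 \sqrt{3 y - \frac{5}{2}}}{16}] = \frac{\sqrt{2} \left(1620 y^{2} \sqrt{y + 4} - 2700 y \sqrt{y + 4} + 108 \sqrt{3} y \sqrt{6 y - 5} + 1125 \sqrt{y + 4} + 432 \sqrt{3} \sqrt{6 y - 5}\right)}{32 \sqrt{y + 4} \sqrt{6 y - 5}}, which equals f(y).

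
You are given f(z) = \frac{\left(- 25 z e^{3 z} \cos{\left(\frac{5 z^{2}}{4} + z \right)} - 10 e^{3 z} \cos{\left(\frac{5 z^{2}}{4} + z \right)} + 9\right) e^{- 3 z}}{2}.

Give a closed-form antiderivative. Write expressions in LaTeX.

An antiderivative is F(z) = \frac{\left(- 10 e^{3 z} \sin{\left(\frac{5 z^{2}}{4} + z \right)} - 3\right) e^{- 3 z}}{2}.

Whatever form F(z) takes, F'(z) = f(z) is non-negotiable.
Check: d/dz[\frac{\left(- 10 e^{3 z} \sin{\left(\frac{5 z^{2}}{4} + z \right)} - 3\right) e^{- 3 z}}{2}] = \frac{\left(- 25 z e^{3 z} \cos{\left(\frac{5 z^{2}}{4} + z \right)} - 10 e^{3 z} \cos{\left(\frac{5 z^{2}}{4} + z \right)} + 9\right) e^{- 3 z}}{2} = f(z).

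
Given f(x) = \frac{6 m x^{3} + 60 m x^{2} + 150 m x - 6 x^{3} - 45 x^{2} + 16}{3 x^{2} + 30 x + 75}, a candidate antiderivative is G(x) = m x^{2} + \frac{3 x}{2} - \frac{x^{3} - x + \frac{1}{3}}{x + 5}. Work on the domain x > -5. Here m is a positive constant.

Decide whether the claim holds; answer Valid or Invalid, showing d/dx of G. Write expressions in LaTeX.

Invalid: d/dx[G] - f = \frac{3}{2}, which is not 0.

d/dx[G] = \frac{12 m x^{3} + 120 m x^{2} + 300 m x - 12 x^{3} - 81 x^{2} + 90 x + 257}{6 x^{2} + 60 x + 150}
d/dx[G] - f(x) = \frac{3}{2} != 0.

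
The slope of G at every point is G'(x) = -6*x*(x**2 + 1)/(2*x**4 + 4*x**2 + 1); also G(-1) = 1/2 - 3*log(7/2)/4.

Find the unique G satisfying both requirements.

G(x) = 1/2 - 3*log(x**4 + 2*x**2 + 1/2)/4

The substitution u = x**4 + 2*x**2 + 1/2 works: G'(x) is exactly (dG/du)*(du/dx) for that inner function.
A general antiderivative is -3*log(x**4 + 2*x**2 + 1/2)/4 + C.
The condition gives C = 1/2 - 3*log(7/2)/4 - (-3*log(7/2)/4) = 1/2.
So G(x) = 1/2 - 3*log(x**4 + 2*x**2 + 1/2)/4.
Check: d/dx[1/2 - 3*log(x**4 + 2*x**2 + 1/2)/4] = (-6*x**3 - 6*x)/(2*x**4 + 4*x**2 + 1), which equals G'(x).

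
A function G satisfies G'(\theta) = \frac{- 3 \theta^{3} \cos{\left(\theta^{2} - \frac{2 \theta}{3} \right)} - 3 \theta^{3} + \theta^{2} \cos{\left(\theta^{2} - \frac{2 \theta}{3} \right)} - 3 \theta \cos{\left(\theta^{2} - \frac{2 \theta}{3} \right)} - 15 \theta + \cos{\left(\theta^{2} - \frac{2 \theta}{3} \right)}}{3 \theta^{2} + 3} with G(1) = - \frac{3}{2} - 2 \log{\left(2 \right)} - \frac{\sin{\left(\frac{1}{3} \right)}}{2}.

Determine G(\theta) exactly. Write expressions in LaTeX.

G(\theta) = - \frac{\theta^{2}}{2} - 2 \log{\left(\theta^{2} + 1 \right)} - \frac{\sin{\left(\theta^{2} - \frac{2 \theta}{3} \right)}}{2} - 1

For G(\theta) to be correct, d/d\theta[G] must agree with the stated G'(\theta) identically.
A general antiderivative is - \frac{\theta^{2}}{2} - 2 \log{\left(\theta^{2} + 1 \right)} - \frac{\sin{\left(\theta^{2} - \frac{2 \theta}{3} \right)}}{2} + C.
The condition gives C = - \frac{3}{2} - 2 \log{\left(2 \right)} - \frac{\sin{\left(\frac{1}{3} \right)}}{2} - (- 2 \log{\left(2 \right)} - \frac{1}{2} - \frac{\sin{\left(\frac{1}{3} \right)}}{2}) = -1.
So G(\theta) = - \frac{\theta^{2}}{2} - 2 \log{\left(\theta^{2} + 1 \right)} - \frac{\sin{\left(\theta^{2} - \frac{2 \theta}{3} \right)}}{2} - 1.
Check: d/d\theta[- \frac{\theta^{2}}{2} - 2 \log{\left(\theta^{2} + 1 \right)} - \frac{\sin{\left(\theta^{2} - \frac{2 \theta}{3} \right)}}{2} - 1] = \frac{- 3 \theta^{3} \cos{\left(\theta^{2} - \frac{2 \theta}{3} \right)} - 3 \theta^{3} + \theta^{2} \cos{\left(\theta^{2} - \frac{2 \theta}{3} \right)} - 3 \theta \cos{\left(\theta^{2} - \frac{2 \theta}{3} \right)} - 15 \theta + \cos{\left(\theta^{2} - \frac{2 \theta}{3} \right)}}{3 \theta^{2} + 3} = G'(\theta).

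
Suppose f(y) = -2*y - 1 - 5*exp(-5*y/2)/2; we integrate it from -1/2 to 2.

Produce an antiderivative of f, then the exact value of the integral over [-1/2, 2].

Antiderivative: F(y) = -y**2 - y + exp(-5*y/2); value = -25/4 - exp(5/4) + exp(-5)

Integrate term by term and add the pieces.
F(y) = -y**2 - y + exp(-5*y/2) is an antiderivative of f.
Check: d/dy[-y**2 - y + exp(-5*y/2)] = (-4*y*exp(5*y/2) - 2*exp(5*y/2) - 5)*exp(-5*y/2)/2, which equals f(y).
F(2) = -6 + exp(-5); F(-1/2) = 1/4 + exp(5/4).
Integral = F(2) - F(-1/2) = -25/4 - exp(5/4) + exp(-5).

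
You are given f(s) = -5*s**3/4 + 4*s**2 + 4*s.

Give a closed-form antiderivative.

The integrand splits into summands that can be handled one at a time.
Check: d/ds[-5*s**4/16 + 4*s**3/3 + 2*s**2] = -5*s**3/4 + 4*s**2 + 4*s = f(s).

An antiderivative is F(s) = -5*s**4/16 + 4*s**3/3 + 2*s**2.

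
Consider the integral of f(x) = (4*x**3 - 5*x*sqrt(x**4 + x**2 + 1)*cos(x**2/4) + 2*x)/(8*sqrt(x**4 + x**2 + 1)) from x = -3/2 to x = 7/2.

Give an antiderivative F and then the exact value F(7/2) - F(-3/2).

Check any antiderivative F(x) by computing F'(x) and comparing it with f(x).
F(x) = sqrt(x**4 + x**2 + 1)/4 - 5*sin(x**2/4)/4 is an antiderivative of f.
Check: d/dx[sqrt(x**4 + x**2 + 1)/4 - 5*sin(x**2/4)/4] = (4*x**3 - 5*x*sqrt(x**4 + x**2 + 1)*cos(x**2/4) + 2*x)/(8*sqrt(x**4 + x**2 + 1)) = f(x).
F(7/2) = -5*sin(49/16)/4 + sqrt(2613)/16; F(-3/2) = -5*sin(9/16)/4 + sqrt(133)/16.
Integral = F(7/2) - F(-3/2) = -sqrt(133)/16 - 5*sin(49/16)/4 + 5*sin(9/16)/4 + sqrt(2613)/16.

Antiderivative: F(x) = sqrt(x**4 + x**2 + 1)/4 - 5*sin(x**2/4)/4; value = -sqrt(133)/16 - 5*sin(49/16)/4 + 5*sin(9/16)/4 + sqrt(2613)/16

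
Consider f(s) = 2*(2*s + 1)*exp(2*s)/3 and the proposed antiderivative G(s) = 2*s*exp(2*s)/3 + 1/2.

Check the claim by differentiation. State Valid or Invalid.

d/ds[G] = 4*s*exp(2*s)/3 + 2*exp(2*s)/3
This equals f(s) exactly, so the claim holds.

Valid - differentiating G returns exactly f.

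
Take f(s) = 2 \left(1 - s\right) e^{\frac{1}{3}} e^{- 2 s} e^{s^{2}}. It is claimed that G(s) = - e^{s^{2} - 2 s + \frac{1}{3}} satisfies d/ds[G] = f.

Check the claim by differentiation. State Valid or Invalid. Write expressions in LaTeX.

d/ds[G] = - 2 s e^{\frac{1}{3}} e^{- 2 s} e^{s^{2}} + 2 e^{\frac{1}{3}} e^{- 2 s} e^{s^{2}}
This equals f(s) exactly, so the claim holds.

Valid. The derivative of G reproduces f.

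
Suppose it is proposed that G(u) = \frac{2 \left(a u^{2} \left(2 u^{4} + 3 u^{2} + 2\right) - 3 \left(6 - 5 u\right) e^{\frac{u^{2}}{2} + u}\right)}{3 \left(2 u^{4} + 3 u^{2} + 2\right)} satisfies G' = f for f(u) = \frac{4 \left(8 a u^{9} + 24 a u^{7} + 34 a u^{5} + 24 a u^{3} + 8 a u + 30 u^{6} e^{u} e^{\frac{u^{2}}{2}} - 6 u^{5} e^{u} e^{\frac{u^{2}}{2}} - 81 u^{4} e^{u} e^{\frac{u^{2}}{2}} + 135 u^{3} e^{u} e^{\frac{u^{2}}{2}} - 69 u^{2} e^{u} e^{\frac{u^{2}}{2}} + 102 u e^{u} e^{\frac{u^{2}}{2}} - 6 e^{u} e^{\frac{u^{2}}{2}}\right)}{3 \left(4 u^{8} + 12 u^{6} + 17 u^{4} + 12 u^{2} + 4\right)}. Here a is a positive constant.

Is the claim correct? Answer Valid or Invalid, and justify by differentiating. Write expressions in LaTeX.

d/du[G] = \frac{16 a u^{9} + 48 a u^{7} + 68 a u^{5} + 48 a u^{3} + 16 a u + 60 u^{6} e^{u} e^{\frac{u^{2}}{2}} - 12 u^{5} e^{u} e^{\frac{u^{2}}{2}} - 162 u^{4} e^{u} e^{\frac{u^{2}}{2}} + 270 u^{3} e^{u} e^{\frac{u^{2}}{2}} - 138 u^{2} e^{u} e^{\frac{u^{2}}{2}} + 204 u e^{u} e^{\frac{u^{2}}{2}} - 12 e^{u} e^{\frac{u^{2}}{2}}}{12 u^{8} + 36 u^{6} + 51 u^{4} + 36 u^{2} + 12}
d/du[G] - f(u) = \frac{- 16 a u^{9} - 48 a u^{7} - 68 a u^{5} - 48 a u^{3} - 16 a u - 60 u^{6} e^{u} e^{\frac{u^{2}}{2}} + 12 u^{5} e^{u} e^{\frac{u^{2}}{2}} + 162 u^{4} e^{u} e^{\frac{u^{2}}{2}} - 270 u^{3} e^{u} e^{\frac{u^{2}}{2}} + 138 u^{2} e^{u} e^{\frac{u^{2}}{2}} - 204 u e^{u} e^{\frac{u^{2}}{2}} + 12 e^{u} e^{\frac{u^{2}}{2}}}{12 u^{8} + 36 u^{6} + 51 u^{4} + 36 u^{2} + 12} != 0.

Invalid: d/du[G] - f = \frac{- 16 a u^{9} - 48 a u^{7} - 68 a u^{5} - 48 a u^{3} - 16 a u - 60 u^{6} e^{u} e^{\frac{u^{2}}{2}} + 12 u^{5} e^{u} e^{\frac{u^{2}}{2}} + 162 u^{4} e^{u} e^{\frac{u^{2}}{2}} - 270 u^{3} e^{u} e^{\frac{u^{2}}{2}} + 138 u^{2} e^{u} e^{\frac{u^{2}}{2}} - 204 u e^{u} e^{\frac{u^{2}}{2}} + 12 e^{u} e^{\frac{u^{2}}{2}}}{12 u^{8} + 36 u^{6} + 51 u^{4} + 36 u^{2} + 12}, which is not 0.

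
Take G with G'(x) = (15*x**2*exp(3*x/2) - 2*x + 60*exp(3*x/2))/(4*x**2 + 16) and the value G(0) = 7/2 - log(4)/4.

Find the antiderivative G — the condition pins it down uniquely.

Differentiate the proposed G(x) back; it has to land on the given G'(x).
A general antiderivative is 5*exp(3*x/2)/2 - log(x**2 + 4)/4 + C.
The condition gives C = 7/2 - log(4)/4 - (5/2 - log(4)/4) = 1.
So G(x) = 5*exp(3*x/2)/2 - log(x**2 + 4)/4 + 1.
Check: d/dx[5*exp(3*x/2)/2 - log(x**2 + 4)/4 + 1] = (15*x**2*exp(3*x/2) - 2*x + 60*exp(3*x/2))/(4*x**2 + 16) = G'(x).

G(x) = 5*exp(3*x/2)/2 - log(x**2 + 4)/4 + 1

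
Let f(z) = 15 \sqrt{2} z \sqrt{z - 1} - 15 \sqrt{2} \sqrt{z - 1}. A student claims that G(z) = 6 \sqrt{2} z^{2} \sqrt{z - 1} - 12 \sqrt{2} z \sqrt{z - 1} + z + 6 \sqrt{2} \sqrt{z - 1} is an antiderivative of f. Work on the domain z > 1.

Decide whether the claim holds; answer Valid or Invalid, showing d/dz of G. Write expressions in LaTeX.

d/dz[G] = \frac{15 \sqrt{2} z^{2} - 30 \sqrt{2} z + \sqrt{z - 1} + 15 \sqrt{2}}{\sqrt{z - 1}}
d/dz[G] - f(z) = 1 != 0.

Invalid: d/dz[G] - f = 1, which is not 0.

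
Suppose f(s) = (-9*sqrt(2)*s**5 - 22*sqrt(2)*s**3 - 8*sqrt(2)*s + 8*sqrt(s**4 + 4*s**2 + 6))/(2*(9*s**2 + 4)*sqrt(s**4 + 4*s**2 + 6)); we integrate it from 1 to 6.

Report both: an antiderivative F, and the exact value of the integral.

Antiderivative: F(s) = (-3*sqrt(2)*sqrt(s**4 + 4*s**2 + 6) + 8*atan(3*s/2))/12; value = -sqrt(723)/2 - 2*atan(3/2)/3 + 2*atan(9)/3 + sqrt(22)/4

An antiderivative F(s) passes only if d/ds[F] lands on f(s) exactly.
F(s) = (-3*sqrt(2)*sqrt(s**4 + 4*s**2 + 6) + 8*atan(3*s/2))/12 is an antiderivative of f.
Check: d/ds[(-3*sqrt(2)*sqrt(s**4 + 4*s**2 + 6) + 8*atan(3*s/2))/12] = (-9*sqrt(2)*s**5 - 22*sqrt(2)*s**3 - 8*sqrt(2)*s + 8*sqrt(s**4 + 4*s**2 + 6))/(18*s**2*sqrt(s**4 + 4*s**2 + 6) + 8*sqrt(s**4 + 4*s**2 + 6)), which equals f(s).
F(6) = -sqrt(723)/2 + 2*atan(9)/3; F(1) = -sqrt(22)/4 + 2*atan(3/2)/3.
Integral = F(6) - F(1) = -sqrt(723)/2 - 2*atan(3/2)/3 + 2*atan(9)/3 + sqrt(22)/4.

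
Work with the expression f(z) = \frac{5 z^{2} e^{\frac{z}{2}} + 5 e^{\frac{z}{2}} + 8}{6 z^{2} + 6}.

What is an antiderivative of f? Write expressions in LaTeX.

An antiderivative is F(z) = \frac{5 e^{\frac{z}{2}} + 4 \operatorname{atan}{\left(z \right)}}{3}.

For F(z) to be correct the identity F'(z) - f(z) = 0 must hold.
Check: d/dz[\frac{5 e^{\frac{z}{2}} + 4 \operatorname{atan}{\left(z \right)}}{3}] = \frac{5 z^{2} e^{\frac{z}{2}} + 5 e^{\frac{z}{2}} + 8}{6 z^{2} + 6} = f(z).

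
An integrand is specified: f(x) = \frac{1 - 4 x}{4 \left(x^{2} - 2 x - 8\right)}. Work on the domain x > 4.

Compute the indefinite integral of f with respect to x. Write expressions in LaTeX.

F(x) = - \frac{5 \log{\left(x - 4 \right)}}{8} - \frac{3 \log{\left(x + 2 \right)}}{8} + C

The denominator factors as 4 \left(x - 4\right) \left(x + 2\right); partial fractions split f into directly integrable pieces: - \frac{3}{8 \left(x + 2\right)} - \frac{5}{8 \left(x - 4\right)}.
Check: d/dx[- \frac{5 \log{\left(x - 4 \right)}}{8} - \frac{3 \log{\left(x + 2 \right)}}{8}] = \frac{1 - 4 x}{4 x^{2} - 8 x - 32}, which equals f(x).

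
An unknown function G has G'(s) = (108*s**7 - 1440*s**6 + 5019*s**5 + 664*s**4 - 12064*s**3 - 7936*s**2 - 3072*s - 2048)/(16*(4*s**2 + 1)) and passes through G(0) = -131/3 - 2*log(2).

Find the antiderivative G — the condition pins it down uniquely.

G(s) = -2*(-3*s**2/4 + 4*s + 4)**3/3 + 2*log(2*s**2 + 1/2) - 1

Differentiate the proposed G(s) back; it has to land on the given G'(s).
A general antiderivative is -2*(-3*s**2/4 + 4*s + 4)**3/3 + 2*log(2*s**2 + 1/2) + C.
The condition gives C = -131/3 - 2*log(2) - (-128/3 - 2*log(2)) = -1.
So G(s) = -2*(-3*s**2/4 + 4*s + 4)**3/3 + 2*log(2*s**2 + 1/2) - 1.
Check: d/ds[-2*(-3*s**2/4 + 4*s + 4)**3/3 + 2*log(2*s**2 + 1/2) - 1] = (108*s**7 - 1440*s**6 + 5019*s**5 + 664*s**4 - 12064*s**3 - 7936*s**2 - 3072*s - 2048)/(64*s**2 + 16), which equals G'(s).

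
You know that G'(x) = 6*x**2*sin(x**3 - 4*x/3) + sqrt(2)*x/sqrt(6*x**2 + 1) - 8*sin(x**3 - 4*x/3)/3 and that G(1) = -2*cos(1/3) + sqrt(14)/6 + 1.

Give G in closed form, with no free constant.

The integrand splits into summands that can be handled one at a time.
A general antiderivative is sqrt(3*x**2 + 1/2)/3 - 2*cos(x**3 - 4*x/3) + C.
The condition gives C = -2*cos(1/3) + sqrt(14)/6 + 1 - (-2*cos(1/3) + sqrt(14)/6) = 1.
So G(x) = sqrt(2)*(sqrt(6*x**2 + 1) - 6*sqrt(2)*cos(x**3 - 4*x/3) + 3*sqrt(2))/6.
Check: d/dx[sqrt(2)*(sqrt(6*x**2 + 1) - 6*sqrt(2)*cos(x**3 - 4*x/3) + 3*sqrt(2))/6] = (18*x**2*sqrt(6*x**2 + 1)*sin(x**3 - 4*x/3) + 3*sqrt(2)*x - 8*sqrt(6*x**2 + 1)*sin(x**3 - 4*x/3))/(3*sqrt(6*x**2 + 1)), which equals G'(x).

G(x) = sqrt(2)*(sqrt(6*x**2 + 1) - 6*sqrt(2)*cos(x**3 - 4*x/3) + 3*sqrt(2))/6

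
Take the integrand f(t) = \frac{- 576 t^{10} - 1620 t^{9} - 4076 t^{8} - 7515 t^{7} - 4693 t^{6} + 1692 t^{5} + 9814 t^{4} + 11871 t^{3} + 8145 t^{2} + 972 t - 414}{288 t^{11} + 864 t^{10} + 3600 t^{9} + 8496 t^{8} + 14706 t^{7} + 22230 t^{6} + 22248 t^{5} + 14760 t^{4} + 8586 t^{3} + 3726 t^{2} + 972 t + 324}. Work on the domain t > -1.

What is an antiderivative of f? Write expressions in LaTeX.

A candidate is checked by its d/dt: the result must match f(t).
Check: d/dt[\frac{- 8 t^{2} + 9 \left(- 3 t - 2\right) \left(t + 1\right)^{2} - 9 \left(t + 1\right)^{2} \left(4 t^{2} + 1\right) \log{\left(\frac{t^{4}}{3} + 3 t^{2} + 6 \right)} - 2}{18 \left(t + 1\right)^{2} \left(4 t^{2} + 1\right)}] = \frac{- 576 t^{10} - 1620 t^{9} - 4076 t^{8} - 7515 t^{7} - 4693 t^{6} + 1692 t^{5} + 9814 t^{4} + 11871 t^{3} + 8145 t^{2} + 972 t - 414}{288 t^{11} + 864 t^{10} + 3600 t^{9} + 8496 t^{8} + 14706 t^{7} + 22230 t^{6} + 22248 t^{5} + 14760 t^{4} + 8586 t^{3} + 3726 t^{2} + 972 t + 324} = f(t).

An antiderivative is F(t) = \frac{- 8 t^{2} + 9 \left(- 3 t - 2\right) \left(t + 1\right)^{2} - 9 \left(t + 1\right)^{2} \left(4 t^{2} + 1\right) \log{\left(\frac{t^{4}}{3} + 3 t^{2} + 6 \right)} - 2}{18 \left(t + 1\right)^{2} \left(4 t^{2} + 1\right)}.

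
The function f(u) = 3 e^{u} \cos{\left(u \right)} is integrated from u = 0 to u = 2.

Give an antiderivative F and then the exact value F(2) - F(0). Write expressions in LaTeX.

Antiderivative: F(u) = \frac{3 e^{u} \sin{\left(u \right)}}{2} + \frac{3 e^{u} \cos{\left(u \right)}}{2}; value = \frac{3 e^{2} \cos{\left(2 \right)}}{2} - \frac{3}{2} + \frac{3 e^{2} \sin{\left(2 \right)}}{2}

A candidate is checked by its d/du: the result must match f(u).
F(u) = \frac{3 e^{u} \sin{\left(u \right)}}{2} + \frac{3 e^{u} \cos{\left(u \right)}}{2} is an antiderivative of f.
Check: d/du[\frac{3 e^{u} \sin{\left(u \right)}}{2} + \frac{3 e^{u} \cos{\left(u \right)}}{2}] = 3 e^{u} \cos{\left(u \right)} = f(u).
F(2) = \frac{3 e^{2} \cos{\left(2 \right)}}{2} + \frac{3 e^{2} \sin{\left(2 \right)}}{2}; F(0) = \frac{3}{2}.
Integral = F(2) - F(0) = \frac{3 e^{2} \cos{\left(2 \right)}}{2} - \frac{3}{2} + \frac{3 e^{2} \sin{\left(2 \right)}}{2}.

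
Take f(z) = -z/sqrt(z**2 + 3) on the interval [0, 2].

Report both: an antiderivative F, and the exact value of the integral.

Antiderivative: F(z) = -sqrt(z**2 + 3); value = -sqrt(7) + sqrt(3)

f matches the chain-rule pattern g'(h)*h' with inner function h(z) = z**2 + 3; substituting u = h(z) collapses the integral.
F(z) = -sqrt(z**2 + 3) is an antiderivative of f.
Check: d/dz[-sqrt(z**2 + 3)] = -z/sqrt(z**2 + 3) = f(z).
F(2) = -sqrt(7); F(0) = -sqrt(3).
Integral = F(2) - F(0) = -sqrt(7) + sqrt(3).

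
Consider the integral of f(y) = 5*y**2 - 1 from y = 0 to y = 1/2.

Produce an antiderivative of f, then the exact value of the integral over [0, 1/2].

A candidate is checked by its d/dy: the result must match f(y).
F(y) = y*(5*y**2 - 3)/3 is an antiderivative of f.
Check: d/dy[y*(5*y**2 - 3)/3] = 5*y**2 - 1 = f(y).
F(1/2) = -7/24; F(0) = 0.
Integral = F(1/2) - F(0) = -7/24.

Antiderivative: F(y) = y*(5*y**2 - 3)/3; value = -7/24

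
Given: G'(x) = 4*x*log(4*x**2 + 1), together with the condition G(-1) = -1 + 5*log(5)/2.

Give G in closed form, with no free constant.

G(x) = 2*x**2*log(4*x**2 + 1) - 2*x**2 + log(4*x**2 + 1)/2 + 1

The proposed G(x) is checked by its d/dx: the result must match the given G'(x).
A general antiderivative is 2*x**2*log(4*x**2 + 1) - 2*x**2 + log(4*x**2 + 1)/2 + C.
The condition gives C = -1 + 5*log(5)/2 - (-2 + 5*log(5)/2) = 1.
So G(x) = 2*x**2*log(4*x**2 + 1) - 2*x**2 + log(4*x**2 + 1)/2 + 1.
Check: d/dx[2*x**2*log(4*x**2 + 1) - 2*x**2 + log(4*x**2 + 1)/2 + 1] = 4*x*log(4*x**2 + 1) = G'(x).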